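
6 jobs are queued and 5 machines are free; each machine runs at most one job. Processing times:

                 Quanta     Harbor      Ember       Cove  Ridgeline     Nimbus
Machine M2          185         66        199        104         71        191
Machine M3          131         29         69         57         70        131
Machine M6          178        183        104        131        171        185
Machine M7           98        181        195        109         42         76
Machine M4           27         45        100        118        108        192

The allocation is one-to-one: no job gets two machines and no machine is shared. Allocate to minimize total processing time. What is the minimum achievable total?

Minimum total: 296 min

This is a one-to-one assignment (minimum-cost bipartite matching).
Optimal: Harbor→Machine M2 (66 min), Cove→Machine M3 (57 min), Ember→Machine M6 (104 min), Ridgeline→Machine M7 (42 min), Quanta→Machine M4 (27 min) — total 66+57+104+42+27 = 296 min.
Min-entry greedy (repeatedly take the single cheapest remaining cell) gives 306 min, worse by 10.
Next-best assignment: Cove→Machine M2, Harbor→Machine M3, Ember→Machine M6, Ridgeline→Machine M7, Quanta→Machine M4 = 306 min.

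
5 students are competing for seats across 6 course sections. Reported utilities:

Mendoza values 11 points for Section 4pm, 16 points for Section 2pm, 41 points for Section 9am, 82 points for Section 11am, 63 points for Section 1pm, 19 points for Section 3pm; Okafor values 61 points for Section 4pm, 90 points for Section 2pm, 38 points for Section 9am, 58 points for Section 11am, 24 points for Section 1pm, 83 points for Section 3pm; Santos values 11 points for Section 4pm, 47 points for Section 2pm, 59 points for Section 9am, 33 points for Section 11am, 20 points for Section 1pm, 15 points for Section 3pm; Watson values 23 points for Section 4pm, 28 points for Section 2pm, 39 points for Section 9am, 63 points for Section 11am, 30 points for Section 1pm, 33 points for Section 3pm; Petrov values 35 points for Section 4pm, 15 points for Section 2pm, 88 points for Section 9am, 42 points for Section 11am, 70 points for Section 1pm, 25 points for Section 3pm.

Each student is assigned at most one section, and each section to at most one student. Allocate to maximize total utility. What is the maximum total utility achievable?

Maximum total: 344 points

Optimal: Mendoza→Section 1pm (63 points), Okafor→Section 3pm (83 points), Santos→Section 2pm (47 points), Watson→Section 11am (63 points), Petrov→Section 9am (88 points) — total 63+83+47+63+88 = 344 points.
Next-best assignment: Mendoza→Section 11am, Okafor→Section 2pm, Santos→Section 9am, Watson→Section 3pm, Petrov→Section 1pm = 334 points.
Swapping Petrov↔Okafor (Petrov→Section 3pm 25 points, Okafor→Section 9am 38 points) loses 108.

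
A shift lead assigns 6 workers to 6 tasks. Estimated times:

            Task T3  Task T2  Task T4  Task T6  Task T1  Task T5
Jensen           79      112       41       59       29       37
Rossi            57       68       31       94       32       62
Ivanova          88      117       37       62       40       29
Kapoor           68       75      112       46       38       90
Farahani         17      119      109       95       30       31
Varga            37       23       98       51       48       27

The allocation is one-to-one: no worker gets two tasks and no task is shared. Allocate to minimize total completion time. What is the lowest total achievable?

Min total: 175 min

Treat this as an assignment problem: match each worker to one task.
Optimal: Jensen→Task T1 (29 min), Rossi→Task T4 (31 min), Ivanova→Task T5 (29 min), Kapoor→Task T6 (46 min), Farahani→Task T3 (17 min), Varga→Task T2 (23 min) — total 29+31+29+46+17+23 = 175 min.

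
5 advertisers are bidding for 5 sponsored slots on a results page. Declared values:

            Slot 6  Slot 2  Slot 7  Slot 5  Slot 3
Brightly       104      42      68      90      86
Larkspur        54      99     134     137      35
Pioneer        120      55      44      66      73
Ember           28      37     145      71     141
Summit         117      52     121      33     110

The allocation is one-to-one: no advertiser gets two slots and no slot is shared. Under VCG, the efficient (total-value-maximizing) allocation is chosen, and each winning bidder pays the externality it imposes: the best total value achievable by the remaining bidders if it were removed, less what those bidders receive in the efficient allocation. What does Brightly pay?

Brightly pays $38.

Efficient allocation: Brightly→Slot 5 ($90), Larkspur→Slot 2 ($99), Pioneer→Slot 6 ($120), Ember→Slot 3 ($141), Summit→Slot 7 ($121); total welfare W = $571.
Brightly receives Slot 5 at value $90, so the others get W − 90 = $481.
Without Brightly: best allocation of the remaining 4 bidders over all 5 slots is Larkspur→Slot 5 ($137), Pioneer→Slot 6 ($120), Ember→Slot 3 ($141), Summit→Slot 7 ($121), total $519.
VCG payment = (others' best without Brightly) − (others' welfare with Brightly) = 519 − 481 = $38.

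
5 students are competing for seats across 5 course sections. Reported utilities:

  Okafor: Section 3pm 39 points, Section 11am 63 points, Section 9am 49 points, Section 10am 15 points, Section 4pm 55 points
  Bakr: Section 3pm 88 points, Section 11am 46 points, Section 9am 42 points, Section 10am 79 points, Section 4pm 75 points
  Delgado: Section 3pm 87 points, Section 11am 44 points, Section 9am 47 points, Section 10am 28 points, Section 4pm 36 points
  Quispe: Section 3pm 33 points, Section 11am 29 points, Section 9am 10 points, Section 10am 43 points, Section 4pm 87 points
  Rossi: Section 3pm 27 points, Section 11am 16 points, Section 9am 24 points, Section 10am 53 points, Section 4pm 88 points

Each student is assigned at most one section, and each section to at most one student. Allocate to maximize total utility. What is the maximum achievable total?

Maximum total: 340 points

Optimal: Okafor→Section 11am (63 points), Bakr→Section 10am (79 points), Delgado→Section 3pm (87 points), Quispe→Section 4pm (87 points), Rossi→Section 9am (24 points) — total 63+79+87+87+24 = 340 points.
Max-entry greedy (repeatedly take the single best remaining cell) gives 329 points, worse by 11.
Swapping Okafor↔Bakr (Okafor→Section 10am 15 points, Bakr→Section 11am 46 points) loses 81.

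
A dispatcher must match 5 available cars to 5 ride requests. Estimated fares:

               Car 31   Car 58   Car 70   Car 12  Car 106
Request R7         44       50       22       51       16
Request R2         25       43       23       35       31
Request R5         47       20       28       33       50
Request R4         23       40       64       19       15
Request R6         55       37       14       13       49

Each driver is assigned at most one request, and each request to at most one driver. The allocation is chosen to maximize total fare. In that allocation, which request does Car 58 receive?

Optimal: Car 31→Request R6 ($55), Car 58→Request R2 ($43), Car 70→Request R4 ($64), Car 12→Request R7 ($51), Car 106→Request R5 ($50) — total 55+43+64+51+50 = $263.
Row-greedy (each driver in turn takes its best remaining request) gives $254, worse by 9.
Swapping Car 12↔Car 31 (Car 12→Request R6 $13, Car 31→Request R7 $44) loses 49.
Every other assignment is strictly worse.
Car 58's own top request is Request R7 ($50), but forcing Car 58→Request R7 and reassigning the rest optimally gives only $254 — worse by 9.

Car 58 receives Request R2.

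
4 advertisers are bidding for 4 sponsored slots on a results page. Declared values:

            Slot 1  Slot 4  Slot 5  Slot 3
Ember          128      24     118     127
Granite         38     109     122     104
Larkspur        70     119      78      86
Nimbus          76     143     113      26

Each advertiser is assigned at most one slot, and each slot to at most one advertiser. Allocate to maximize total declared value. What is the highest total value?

Optimal: Ember→Slot 1 ($128), Granite→Slot 5 ($122), Larkspur→Slot 3 ($86), Nimbus→Slot 4 ($143) — total 128+122+86+143 = $479.
Row-greedy (each advertiser in turn takes its best remaining slot) gives $395, worse by 84.
Next-best assignment: Ember→Slot 1, Granite→Slot 3, Larkspur→Slot 4, Nimbus→Slot 5 = $464.

Max total: $479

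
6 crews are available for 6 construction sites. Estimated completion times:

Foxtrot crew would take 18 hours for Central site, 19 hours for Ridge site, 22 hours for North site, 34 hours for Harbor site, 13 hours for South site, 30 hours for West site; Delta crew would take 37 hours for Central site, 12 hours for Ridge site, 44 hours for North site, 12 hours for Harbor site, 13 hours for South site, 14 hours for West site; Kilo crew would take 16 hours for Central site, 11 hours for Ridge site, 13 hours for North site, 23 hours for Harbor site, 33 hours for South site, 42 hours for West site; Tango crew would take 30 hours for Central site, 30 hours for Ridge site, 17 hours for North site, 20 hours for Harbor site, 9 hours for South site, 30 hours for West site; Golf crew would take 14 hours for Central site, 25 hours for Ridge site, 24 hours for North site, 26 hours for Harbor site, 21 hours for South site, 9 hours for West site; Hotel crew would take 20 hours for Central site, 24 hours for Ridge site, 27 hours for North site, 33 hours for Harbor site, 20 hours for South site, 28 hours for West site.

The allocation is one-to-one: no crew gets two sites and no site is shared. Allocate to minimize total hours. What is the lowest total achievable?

Optimal: Foxtrot crew→Ridge site (19 hours), Delta crew→Harbor site (12 hours), Kilo crew→North site (13 hours), Tango crew→South site (9 hours), Golf crew→West site (9 hours), Hotel crew→Central site (20 hours) — total 19+12+13+9+9+20 = 82 hours.
Row-greedy (each crew in turn takes its cheapest remaining site) gives 87 hours, worse by 5.

Min total: 82 hours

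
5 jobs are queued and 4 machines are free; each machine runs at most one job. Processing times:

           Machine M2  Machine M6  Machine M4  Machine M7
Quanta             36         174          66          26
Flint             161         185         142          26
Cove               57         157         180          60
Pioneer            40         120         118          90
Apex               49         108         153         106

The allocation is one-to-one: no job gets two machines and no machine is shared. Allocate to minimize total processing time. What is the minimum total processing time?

Minimum total: 240 min

Optimal: Pioneer→Machine M2 (40 min), Apex→Machine M6 (108 min), Quanta→Machine M4 (66 min), Flint→Machine M7 (26 min) — total 40+108+66+26 = 240 min.
Row-greedy (each job in turn takes its cheapest remaining machine) gives 345 min, worse by 105.
Every other assignment is strictly worse.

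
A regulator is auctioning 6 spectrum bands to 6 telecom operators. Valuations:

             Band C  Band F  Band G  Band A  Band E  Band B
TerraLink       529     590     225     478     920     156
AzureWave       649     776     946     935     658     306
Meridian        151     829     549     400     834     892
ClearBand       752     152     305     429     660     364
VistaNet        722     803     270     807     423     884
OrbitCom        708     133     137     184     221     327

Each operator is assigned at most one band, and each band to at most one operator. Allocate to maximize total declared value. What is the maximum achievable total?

Maximum total: $4716M

Optimal: TerraLink→Band E ($920M), AzureWave→Band G ($946M), Meridian→Band F ($829M), ClearBand→Band A ($429M), VistaNet→Band B ($884M), OrbitCom→Band C ($708M) — total 920+946+829+429+884+708 = $4716M.
Next-best assignment: TerraLink→Band E, AzureWave→Band G, Meridian→Band B, ClearBand→Band A, VistaNet→Band F, OrbitCom→Band C = $4698M.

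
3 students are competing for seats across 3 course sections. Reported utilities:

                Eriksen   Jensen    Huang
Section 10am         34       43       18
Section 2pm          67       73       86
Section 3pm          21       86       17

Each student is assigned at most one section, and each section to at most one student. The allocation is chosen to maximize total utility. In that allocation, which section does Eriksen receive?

Optimal: Eriksen→Section 10am (34 points), Jensen→Section 3pm (86 points), Huang→Section 2pm (86 points) — total 34+86+86 = 206 points.
Column-greedy (each section in turn goes to its best remaining student) gives 150 points, worse by 56.
Swapping Huang↔Jensen (Huang→Section 3pm 17 points, Jensen→Section 2pm 73 points) loses 82.
Checked against all permutations: 206 points is optimal.
Eriksen's own top section is Section 2pm (67 points), but forcing Eriksen→Section 2pm and reassigning the rest optimally gives only 171 points — worse by 35.

Eriksen receives Section 10am.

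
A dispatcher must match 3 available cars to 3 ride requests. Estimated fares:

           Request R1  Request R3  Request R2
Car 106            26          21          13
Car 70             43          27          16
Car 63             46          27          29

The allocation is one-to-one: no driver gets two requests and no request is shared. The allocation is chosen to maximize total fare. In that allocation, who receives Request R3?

Optimal: Car 106→Request R3 ($21), Car 70→Request R1 ($43), Car 63→Request R2 ($29) — total 21+43+29 = $93.
Max-entry greedy (repeatedly take the single best remaining cell) gives $86, worse by 7.
Next-best assignment: Car 106→Request R2, Car 70→Request R3, Car 63→Request R1 = $86.
Every other assignment is strictly worse.
Car 106's own top request is Request R1 ($26), but forcing Car 106→Request R1 and reassigning the rest optimally gives only $82 — worse by 11.

Car 106 receives Request R3.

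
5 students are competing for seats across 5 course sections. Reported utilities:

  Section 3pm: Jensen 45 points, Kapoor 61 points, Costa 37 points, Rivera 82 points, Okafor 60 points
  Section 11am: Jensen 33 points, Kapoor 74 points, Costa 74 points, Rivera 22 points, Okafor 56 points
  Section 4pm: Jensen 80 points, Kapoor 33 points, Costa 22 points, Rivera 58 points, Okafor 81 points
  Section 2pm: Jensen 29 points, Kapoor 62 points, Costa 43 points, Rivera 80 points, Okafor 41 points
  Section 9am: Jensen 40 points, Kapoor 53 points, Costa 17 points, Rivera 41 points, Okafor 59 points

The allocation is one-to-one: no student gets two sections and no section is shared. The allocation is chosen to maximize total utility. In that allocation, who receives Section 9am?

Optimal: Jensen→Section 4pm (80 points), Kapoor→Section 2pm (62 points), Costa→Section 11am (74 points), Rivera→Section 3pm (82 points), Okafor→Section 9am (59 points) — total 80+62+74+82+59 = 357 points.
Column-greedy (each section in turn goes to its best remaining student) gives 320 points, worse by 37.
Next-best assignment: Jensen→Section 4pm, Kapoor→Section 3pm, Costa→Section 11am, Rivera→Section 2pm, Okafor→Section 9am = 354 points.
Swapping Jensen↔Costa (Jensen→Section 11am 33 points, Costa→Section 4pm 22 points) loses 99.
Okafor's own top section is Section 4pm (81 points), but forcing Okafor→Section 4pm and reassigning the rest optimally gives only 339 points — worse by 18.

Okafor receives Section 9am.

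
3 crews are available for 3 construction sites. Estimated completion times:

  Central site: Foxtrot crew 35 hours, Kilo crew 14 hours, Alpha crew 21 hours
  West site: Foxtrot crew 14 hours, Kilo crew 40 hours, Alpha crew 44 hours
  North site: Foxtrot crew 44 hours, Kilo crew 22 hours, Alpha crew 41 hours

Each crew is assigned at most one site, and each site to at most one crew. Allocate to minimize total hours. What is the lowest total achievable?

This is a one-to-one assignment (minimum-cost bipartite matching).
Optimal: Foxtrot crew→West site (14 hours), Kilo crew→North site (22 hours), Alpha crew→Central site (21 hours) — total 14+22+21 = 57 hours.
Column-greedy (each site in turn goes to its cheapest remaining crew) gives 69 hours, worse by 12.
Next-best assignment: Foxtrot crew→West site, Kilo crew→Central site, Alpha crew→North site = 69 hours.
No other one-to-one assignment undercuts 57 hours.

Min total: 57 hours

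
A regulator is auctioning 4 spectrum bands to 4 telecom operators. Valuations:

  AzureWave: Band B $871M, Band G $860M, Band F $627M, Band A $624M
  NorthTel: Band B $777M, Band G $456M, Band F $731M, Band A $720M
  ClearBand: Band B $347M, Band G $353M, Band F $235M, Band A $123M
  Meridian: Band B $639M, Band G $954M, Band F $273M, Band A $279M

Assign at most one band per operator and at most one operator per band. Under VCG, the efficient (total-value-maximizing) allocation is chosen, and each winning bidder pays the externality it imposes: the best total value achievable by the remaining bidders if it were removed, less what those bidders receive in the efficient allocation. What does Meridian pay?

Meridian pays $129M.

Efficient allocation: AzureWave→Band B ($871M), NorthTel→Band A ($720M), ClearBand→Band F ($235M), Meridian→Band G ($954M); total welfare W = $2780M.
Meridian receives Band G at value $954M, so the others get W − 954 = $1826M.
Without Meridian: best allocation of the remaining 3 bidders over all 4 bands is AzureWave→Band B ($871M), NorthTel→Band F ($731M), ClearBand→Band G ($353M), total $1955M.
VCG payment = (others' best without Meridian) − (others' welfare with Meridian) = 1955 − 1826 = $129M.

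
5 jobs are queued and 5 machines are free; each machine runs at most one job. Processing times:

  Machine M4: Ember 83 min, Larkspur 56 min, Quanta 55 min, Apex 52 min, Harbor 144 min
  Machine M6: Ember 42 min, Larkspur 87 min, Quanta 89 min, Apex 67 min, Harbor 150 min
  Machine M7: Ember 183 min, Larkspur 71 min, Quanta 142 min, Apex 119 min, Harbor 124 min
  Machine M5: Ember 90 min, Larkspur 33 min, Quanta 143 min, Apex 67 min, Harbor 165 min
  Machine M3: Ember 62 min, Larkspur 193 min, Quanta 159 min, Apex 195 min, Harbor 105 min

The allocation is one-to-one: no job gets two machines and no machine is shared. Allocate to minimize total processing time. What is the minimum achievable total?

Min total: 340 min

Optimal: Ember→Machine M6 (42 min), Larkspur→Machine M7 (71 min), Quanta→Machine M4 (55 min), Apex→Machine M5 (67 min), Harbor→Machine M3 (105 min) — total 42+71+55+67+105 = 340 min.
Column-greedy (each machine in turn goes to its cheapest remaining job) gives 413 min, worse by 73.
Swapping Apex↔Larkspur (Apex→Machine M7 119 min, Larkspur→Machine M5 33 min) adds 14.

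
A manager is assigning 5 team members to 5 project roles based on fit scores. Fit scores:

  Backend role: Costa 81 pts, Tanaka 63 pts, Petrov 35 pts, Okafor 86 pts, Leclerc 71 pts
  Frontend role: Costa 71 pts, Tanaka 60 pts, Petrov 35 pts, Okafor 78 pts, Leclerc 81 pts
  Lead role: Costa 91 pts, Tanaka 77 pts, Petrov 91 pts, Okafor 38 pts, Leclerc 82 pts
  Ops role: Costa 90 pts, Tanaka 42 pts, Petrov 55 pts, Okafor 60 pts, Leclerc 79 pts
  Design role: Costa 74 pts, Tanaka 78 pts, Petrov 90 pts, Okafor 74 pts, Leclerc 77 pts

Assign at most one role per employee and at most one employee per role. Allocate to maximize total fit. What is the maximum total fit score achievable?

Optimal: Costa→Ops role (90 pts), Tanaka→Design role (78 pts), Petrov→Lead role (91 pts), Okafor→Backend role (86 pts), Leclerc→Frontend role (81 pts) — total 90+78+91+86+81 = 426 pts.
Column-greedy (each role in turn goes to its best remaining employee) gives 391 pts, worse by 35.
Next-best assignment: Costa→Ops role, Tanaka→Lead role, Petrov→Design role, Okafor→Backend role, Leclerc→Frontend role = 424 pts.
Swapping Tanaka↔Okafor (Tanaka→Backend role 63 pts, Okafor→Design role 74 pts) loses 27.

Max total: 426 pts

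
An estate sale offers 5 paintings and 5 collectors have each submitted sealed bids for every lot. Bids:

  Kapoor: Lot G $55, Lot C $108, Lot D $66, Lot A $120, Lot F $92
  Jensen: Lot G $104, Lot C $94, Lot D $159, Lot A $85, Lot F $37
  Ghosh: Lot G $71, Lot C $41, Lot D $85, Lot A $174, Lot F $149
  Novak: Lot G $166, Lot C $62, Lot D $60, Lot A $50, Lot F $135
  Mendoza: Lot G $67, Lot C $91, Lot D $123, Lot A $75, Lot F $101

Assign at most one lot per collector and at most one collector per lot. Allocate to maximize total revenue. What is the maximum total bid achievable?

This is the linear assignment problem.
Optimal: Kapoor→Lot C ($108), Jensen→Lot D ($159), Ghosh→Lot A ($174), Novak→Lot G ($166), Mendoza→Lot F ($101) — total 108+159+174+166+101 = $708.
Row-greedy (each collector in turn takes its best remaining lot) gives $685, worse by 23.
Swapping Novak↔Mendoza (Novak→Lot F $135, Mendoza→Lot G $67) loses 65.

Max total: $708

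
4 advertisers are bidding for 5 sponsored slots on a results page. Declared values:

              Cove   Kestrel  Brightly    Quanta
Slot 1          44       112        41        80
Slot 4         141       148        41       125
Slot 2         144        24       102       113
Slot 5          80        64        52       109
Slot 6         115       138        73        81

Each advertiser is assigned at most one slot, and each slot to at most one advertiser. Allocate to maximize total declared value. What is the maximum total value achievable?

Optimal: Cove→Slot 4 ($141), Kestrel→Slot 6 ($138), Brightly→Slot 2 ($102), Quanta→Slot 5 ($109) — total 141+138+102+109 = $490.
Column-greedy (each slot in turn goes to its best remaining advertiser) gives $418, worse by 72.

Maximum total: $490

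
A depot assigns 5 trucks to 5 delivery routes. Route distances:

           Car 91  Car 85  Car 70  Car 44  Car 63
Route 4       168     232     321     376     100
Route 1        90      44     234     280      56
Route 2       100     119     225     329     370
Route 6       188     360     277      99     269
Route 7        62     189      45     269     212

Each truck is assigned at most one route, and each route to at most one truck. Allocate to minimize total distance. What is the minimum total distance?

Min total: 388 km

This is the linear assignment problem.
Optimal: Car 91→Route 2 (100 km), Car 85→Route 1 (44 km), Car 70→Route 7 (45 km), Car 44→Route 6 (99 km), Car 63→Route 4 (100 km) — total 100+44+45+99+100 = 388 km.
Row-greedy (each truck in turn takes its cheapest remaining route) gives 530 km, worse by 142.
Next-best assignment: Car 91→Route 1, Car 85→Route 2, Car 70→Route 7, Car 44→Route 6, Car 63→Route 4 = 453 km.
Swapping Car 85↔Car 91 (Car 85→Route 2 119 km, Car 91→Route 1 90 km) adds 65.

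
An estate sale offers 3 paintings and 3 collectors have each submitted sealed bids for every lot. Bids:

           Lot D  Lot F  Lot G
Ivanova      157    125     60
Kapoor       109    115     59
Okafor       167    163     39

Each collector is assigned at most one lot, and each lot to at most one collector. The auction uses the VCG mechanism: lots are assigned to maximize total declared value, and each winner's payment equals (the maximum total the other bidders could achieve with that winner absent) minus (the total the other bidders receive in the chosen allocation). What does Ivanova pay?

Ivanova pays $60.

Efficient allocation: Ivanova→Lot D ($157), Kapoor→Lot G ($59), Okafor→Lot F ($163); total welfare W = $379.
Ivanova receives Lot D at value $157, so the others get W − 157 = $222.
Without Ivanova: best allocation of the remaining 2 bidders over all 3 lots is Kapoor→Lot F ($115), Okafor→Lot D ($167), total $282.
VCG payment = (others' best without Ivanova) − (others' welfare with Ivanova) = 282 − 222 = $60.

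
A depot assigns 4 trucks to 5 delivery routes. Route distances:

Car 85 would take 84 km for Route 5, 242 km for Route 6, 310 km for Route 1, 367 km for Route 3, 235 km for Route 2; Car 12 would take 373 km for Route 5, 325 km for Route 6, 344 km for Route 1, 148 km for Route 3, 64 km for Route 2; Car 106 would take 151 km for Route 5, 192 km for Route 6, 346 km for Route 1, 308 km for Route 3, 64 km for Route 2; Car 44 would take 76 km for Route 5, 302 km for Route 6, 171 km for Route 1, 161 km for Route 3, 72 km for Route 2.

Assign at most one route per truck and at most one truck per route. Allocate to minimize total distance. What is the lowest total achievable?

Treat this as an assignment problem: match each truck to one route.
Optimal: Car 85→Route 5 (84 km), Car 12→Route 3 (148 km), Car 106→Route 2 (64 km), Car 44→Route 1 (171 km) — total 84+148+64+171 = 467 km.
Min-entry greedy (repeatedly take the single cheapest remaining cell) gives 642 km, worse by 175.
Next-best assignment: Car 85→Route 5, Car 12→Route 3, Car 106→Route 6, Car 44→Route 2 = 496 km.
Checked against all permutations: 467 km is optimal.

Min total: 467 km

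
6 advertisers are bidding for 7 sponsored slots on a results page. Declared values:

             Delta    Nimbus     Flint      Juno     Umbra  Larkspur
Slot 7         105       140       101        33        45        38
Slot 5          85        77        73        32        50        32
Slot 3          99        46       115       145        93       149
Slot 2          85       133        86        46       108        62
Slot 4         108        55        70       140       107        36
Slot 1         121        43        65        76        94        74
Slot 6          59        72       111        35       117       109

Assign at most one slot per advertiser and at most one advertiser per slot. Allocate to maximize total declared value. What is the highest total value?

Maximum total: $769

Treat this as an assignment problem: match each advertiser to one slot.
Optimal: Delta→Slot 1 ($121), Nimbus→Slot 7 ($140), Flint→Slot 6 ($111), Juno→Slot 4 ($140), Umbra→Slot 2 ($108), Larkspur→Slot 3 ($149) — total 121+140+111+140+108+149 = $769.
Next-best assignment: Delta→Slot 1, Nimbus→Slot 2, Flint→Slot 7, Juno→Slot 4, Umbra→Slot 6, Larkspur→Slot 3 = $761.
Swapping Delta↔Nimbus (Delta→Slot 7 $105, Nimbus→Slot 1 $43) loses 113.
Checked against all permutations: $769 is optimal.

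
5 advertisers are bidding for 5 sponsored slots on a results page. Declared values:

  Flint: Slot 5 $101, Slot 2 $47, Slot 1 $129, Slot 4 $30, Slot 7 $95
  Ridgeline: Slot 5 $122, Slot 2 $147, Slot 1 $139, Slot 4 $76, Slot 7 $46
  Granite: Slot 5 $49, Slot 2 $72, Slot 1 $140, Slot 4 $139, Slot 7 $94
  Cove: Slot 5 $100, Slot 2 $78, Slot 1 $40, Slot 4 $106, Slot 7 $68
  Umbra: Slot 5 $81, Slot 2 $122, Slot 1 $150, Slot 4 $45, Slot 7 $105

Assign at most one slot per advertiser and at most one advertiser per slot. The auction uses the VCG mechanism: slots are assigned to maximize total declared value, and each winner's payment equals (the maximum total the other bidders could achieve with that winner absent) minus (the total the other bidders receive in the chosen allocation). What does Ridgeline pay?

Efficient allocation: Flint→Slot 7 ($95), Ridgeline→Slot 2 ($147), Granite→Slot 4 ($139), Cove→Slot 5 ($100), Umbra→Slot 1 ($150); total welfare W = $631.
Ridgeline receives Slot 2 at value $147, so the others get W − 147 = $484.
Without Ridgeline: best allocation of the remaining 4 bidders over all 5 slots is Flint→Slot 1 ($129), Granite→Slot 4 ($139), Cove→Slot 5 ($100), Umbra→Slot 2 ($122), total $490.
VCG payment = (others' best without Ridgeline) − (others' welfare with Ridgeline) = 490 − 484 = $6.

Ridgeline pays $6.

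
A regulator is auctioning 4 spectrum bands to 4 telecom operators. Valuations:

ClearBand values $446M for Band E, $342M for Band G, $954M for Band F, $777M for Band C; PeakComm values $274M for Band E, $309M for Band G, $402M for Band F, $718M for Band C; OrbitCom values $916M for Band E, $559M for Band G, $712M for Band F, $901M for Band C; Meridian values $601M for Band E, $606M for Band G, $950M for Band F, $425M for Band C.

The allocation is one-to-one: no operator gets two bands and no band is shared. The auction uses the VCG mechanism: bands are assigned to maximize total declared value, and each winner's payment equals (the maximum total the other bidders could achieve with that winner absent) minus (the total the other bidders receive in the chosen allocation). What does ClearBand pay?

Efficient allocation: ClearBand→Band F ($954M), PeakComm→Band C ($718M), OrbitCom→Band E ($916M), Meridian→Band G ($606M); total welfare W = $3194M.
ClearBand receives Band F at value $954M, so the others get W − 954 = $2240M.
Without ClearBand: best allocation of the remaining 3 bidders over all 4 bands is PeakComm→Band C ($718M), OrbitCom→Band E ($916M), Meridian→Band F ($950M), total $2584M.
VCG payment = (others' best without ClearBand) − (others' welfare with ClearBand) = 2584 − 2240 = $344M.

ClearBand pays $344M.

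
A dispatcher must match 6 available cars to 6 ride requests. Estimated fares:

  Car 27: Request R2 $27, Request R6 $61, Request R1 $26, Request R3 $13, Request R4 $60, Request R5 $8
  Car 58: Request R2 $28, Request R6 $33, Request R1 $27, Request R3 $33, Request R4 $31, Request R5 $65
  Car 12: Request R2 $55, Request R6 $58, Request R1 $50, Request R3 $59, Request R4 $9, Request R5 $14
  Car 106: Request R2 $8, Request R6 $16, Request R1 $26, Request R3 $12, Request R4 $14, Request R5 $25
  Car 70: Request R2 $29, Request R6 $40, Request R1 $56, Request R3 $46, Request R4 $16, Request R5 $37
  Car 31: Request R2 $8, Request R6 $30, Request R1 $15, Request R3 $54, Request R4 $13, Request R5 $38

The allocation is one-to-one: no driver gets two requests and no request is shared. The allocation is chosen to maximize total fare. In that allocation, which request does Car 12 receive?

Car 12 receives Request R2.

This is the linear assignment problem.
Optimal: Car 27→Request R4 ($60), Car 58→Request R5 ($65), Car 12→Request R2 ($55), Car 106→Request R6 ($16), Car 70→Request R1 ($56), Car 31→Request R3 ($54) — total 60+65+55+16+56+54 = $306.
Max-entry greedy (repeatedly take the single best remaining cell) gives $263, worse by 43.
Next-best assignment: Car 27→Request R6, Car 58→Request R5, Car 12→Request R2, Car 106→Request R4, Car 70→Request R1, Car 31→Request R3 = $305.
Swapping Car 106↔Car 12 (Car 106→Request R2 $8, Car 12→Request R6 $58) loses 5.
Every other assignment is strictly worse.
Car 12's own top request is Request R3 ($59), but forcing Car 12→Request R3 and reassigning the rest optimally gives only $278 — worse by 28.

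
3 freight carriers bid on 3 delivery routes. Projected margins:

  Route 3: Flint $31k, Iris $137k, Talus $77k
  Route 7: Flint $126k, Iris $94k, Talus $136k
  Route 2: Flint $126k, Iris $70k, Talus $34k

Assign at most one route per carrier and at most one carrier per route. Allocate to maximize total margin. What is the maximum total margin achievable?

Maximum total: $399k

This is the linear assignment problem.
Optimal: Flint→Route 2 ($126k), Iris→Route 3 ($137k), Talus→Route 7 ($136k) — total 126+137+136 = $399k.
Row-greedy (each carrier in turn takes its best remaining route) gives $297k, worse by 102.
Next-best assignment: Flint→Route 7, Iris→Route 3, Talus→Route 2 = $297k.
Every other assignment is strictly worse.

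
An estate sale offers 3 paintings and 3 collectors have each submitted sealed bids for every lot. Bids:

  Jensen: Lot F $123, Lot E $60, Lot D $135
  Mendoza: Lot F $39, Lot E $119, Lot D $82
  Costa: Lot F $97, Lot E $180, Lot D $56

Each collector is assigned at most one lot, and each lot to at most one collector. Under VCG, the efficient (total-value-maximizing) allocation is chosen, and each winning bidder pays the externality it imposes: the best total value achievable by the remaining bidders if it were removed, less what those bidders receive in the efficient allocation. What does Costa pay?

Costa pays $49.

Efficient allocation: Jensen→Lot F ($123), Mendoza→Lot D ($82), Costa→Lot E ($180); total welfare W = $385.
Costa receives Lot E at value $180, so the others get W − 180 = $205.
Without Costa: best allocation of the remaining 2 bidders over all 3 lots is Jensen→Lot D ($135), Mendoza→Lot E ($119), total $254.
VCG payment = (others' best without Costa) − (others' welfare with Costa) = 254 − 205 = $49.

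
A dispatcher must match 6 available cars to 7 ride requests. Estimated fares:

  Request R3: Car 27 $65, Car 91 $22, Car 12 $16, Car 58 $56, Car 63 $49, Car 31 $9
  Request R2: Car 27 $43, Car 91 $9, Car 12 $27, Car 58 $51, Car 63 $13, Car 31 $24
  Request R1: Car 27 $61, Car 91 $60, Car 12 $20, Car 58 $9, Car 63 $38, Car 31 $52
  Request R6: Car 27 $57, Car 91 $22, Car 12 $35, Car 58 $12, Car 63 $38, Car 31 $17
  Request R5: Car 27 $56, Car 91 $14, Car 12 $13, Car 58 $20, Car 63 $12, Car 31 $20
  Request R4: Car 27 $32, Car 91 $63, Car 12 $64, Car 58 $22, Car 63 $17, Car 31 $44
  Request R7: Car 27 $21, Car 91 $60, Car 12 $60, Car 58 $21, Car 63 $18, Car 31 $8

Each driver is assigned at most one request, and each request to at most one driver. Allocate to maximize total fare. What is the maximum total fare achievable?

Max total: $333

Treat this as an assignment problem: match each driver to one request.
Optimal: Car 27→Request R6 ($57), Car 91→Request R7 ($60), Car 12→Request R4 ($64), Car 58→Request R2 ($51), Car 63→Request R3 ($49), Car 31→Request R1 ($52) — total 57+60+64+51+49+52 = $333.
Row-greedy (each driver in turn takes its best remaining request) gives $297, worse by 36.
Next-best assignment: Car 27→Request R6, Car 91→Request R4, Car 12→Request R7, Car 58→Request R2, Car 63→Request R3, Car 31→Request R1 = $332.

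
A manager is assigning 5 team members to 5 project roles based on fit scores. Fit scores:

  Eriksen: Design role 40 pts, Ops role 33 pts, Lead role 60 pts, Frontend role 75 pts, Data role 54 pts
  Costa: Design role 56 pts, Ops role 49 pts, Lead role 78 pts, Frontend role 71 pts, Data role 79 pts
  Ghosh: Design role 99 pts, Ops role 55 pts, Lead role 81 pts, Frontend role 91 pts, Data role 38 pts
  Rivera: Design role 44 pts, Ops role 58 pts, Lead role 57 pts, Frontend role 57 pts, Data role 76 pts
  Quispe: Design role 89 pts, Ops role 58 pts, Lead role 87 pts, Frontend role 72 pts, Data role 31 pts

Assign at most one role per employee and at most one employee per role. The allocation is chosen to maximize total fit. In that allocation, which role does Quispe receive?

Quispe receives Lead role.

Optimal: Eriksen→Frontend role (75 pts), Costa→Data role (79 pts), Ghosh→Design role (99 pts), Rivera→Ops role (58 pts), Quispe→Lead role (87 pts) — total 75+79+99+58+87 = 398 pts.
Next-best assignment: Eriksen→Frontend role, Costa→Ops role, Ghosh→Design role, Rivera→Data role, Quispe→Lead role = 386 pts.
Every other assignment is strictly worse.
Quispe's own top role is Design role (89 pts), but forcing Quispe→Design role and reassigning the rest optimally gives only 382 pts — worse by 16.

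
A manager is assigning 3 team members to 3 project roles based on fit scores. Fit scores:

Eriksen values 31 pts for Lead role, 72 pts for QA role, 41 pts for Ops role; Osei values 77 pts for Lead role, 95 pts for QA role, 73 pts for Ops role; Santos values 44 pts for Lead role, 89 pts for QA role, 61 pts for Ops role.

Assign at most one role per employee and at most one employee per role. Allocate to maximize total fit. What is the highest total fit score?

Maximum total: 210 pts

Optimal: Eriksen→QA role (72 pts), Osei→Lead role (77 pts), Santos→Ops role (61 pts) — total 72+77+61 = 210 pts.
Column-greedy (each role in turn goes to its best remaining employee) gives 207 pts, worse by 3.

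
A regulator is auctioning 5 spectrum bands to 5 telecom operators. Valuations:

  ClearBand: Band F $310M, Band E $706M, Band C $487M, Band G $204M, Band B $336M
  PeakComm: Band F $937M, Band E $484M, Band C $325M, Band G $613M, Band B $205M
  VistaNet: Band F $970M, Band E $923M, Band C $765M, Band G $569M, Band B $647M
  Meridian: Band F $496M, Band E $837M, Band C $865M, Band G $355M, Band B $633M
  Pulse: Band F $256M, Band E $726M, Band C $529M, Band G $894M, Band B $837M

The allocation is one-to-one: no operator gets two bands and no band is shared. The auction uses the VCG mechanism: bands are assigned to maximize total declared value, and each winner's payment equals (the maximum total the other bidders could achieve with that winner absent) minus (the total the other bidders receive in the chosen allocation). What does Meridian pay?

Efficient allocation: ClearBand→Band E ($706M), PeakComm→Band F ($937M), VistaNet→Band B ($647M), Meridian→Band C ($865M), Pulse→Band G ($894M); total welfare W = $4049M.
Meridian receives Band C at value $865M, so the others get W − 865 = $3184M.
Without Meridian: best allocation of the remaining 4 bidders over all 5 bands is ClearBand→Band E ($706M), PeakComm→Band F ($937M), VistaNet→Band C ($765M), Pulse→Band G ($894M), total $3302M.
VCG payment = (others' best without Meridian) − (others' welfare with Meridian) = 3302 − 3184 = $118M.

Meridian pays $118M.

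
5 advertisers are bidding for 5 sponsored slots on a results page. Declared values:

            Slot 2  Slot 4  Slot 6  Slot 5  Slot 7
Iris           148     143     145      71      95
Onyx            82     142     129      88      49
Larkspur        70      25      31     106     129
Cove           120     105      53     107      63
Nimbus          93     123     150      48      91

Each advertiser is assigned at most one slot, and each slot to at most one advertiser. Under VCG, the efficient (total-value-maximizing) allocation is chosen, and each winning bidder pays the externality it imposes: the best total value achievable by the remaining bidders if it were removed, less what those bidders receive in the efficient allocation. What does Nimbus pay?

Efficient allocation: Iris→Slot 2 ($148), Onyx→Slot 4 ($142), Larkspur→Slot 7 ($129), Cove→Slot 5 ($107), Nimbus→Slot 6 ($150); total welfare W = $676.
Nimbus receives Slot 6 at value $150, so the others get W − 150 = $526.
Without Nimbus: best allocation of the remaining 4 bidders over all 5 slots is Iris→Slot 6 ($145), Onyx→Slot 4 ($142), Larkspur→Slot 7 ($129), Cove→Slot 2 ($120), total $536.
VCG payment = (others' best without Nimbus) − (others' welfare with Nimbus) = 536 − 526 = $10.

Nimbus pays $10.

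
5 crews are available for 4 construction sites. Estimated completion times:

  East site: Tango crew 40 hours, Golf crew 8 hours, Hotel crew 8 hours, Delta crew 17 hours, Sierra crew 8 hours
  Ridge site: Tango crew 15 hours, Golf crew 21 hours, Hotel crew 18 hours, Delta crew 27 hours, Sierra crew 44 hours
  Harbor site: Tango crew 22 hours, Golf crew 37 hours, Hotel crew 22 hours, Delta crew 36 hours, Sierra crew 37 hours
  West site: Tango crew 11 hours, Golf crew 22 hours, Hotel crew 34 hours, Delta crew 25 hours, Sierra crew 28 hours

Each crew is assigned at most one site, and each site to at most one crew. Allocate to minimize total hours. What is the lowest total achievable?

Min total: 62 hours

Optimal: Sierra crew→East site (8 hours), Golf crew→Ridge site (21 hours), Hotel crew→Harbor site (22 hours), Tango crew→West site (11 hours) — total 8+21+22+11 = 62 hours.
Column-greedy (each site in turn goes to its cheapest remaining crew) gives 70 hours, worse by 8.
Next-best assignment: Sierra crew→East site, Tango crew→Ridge site, Hotel crew→Harbor site, Golf crew→West site = 67 hours.
Checked against all permutations: 62 hours is optimal.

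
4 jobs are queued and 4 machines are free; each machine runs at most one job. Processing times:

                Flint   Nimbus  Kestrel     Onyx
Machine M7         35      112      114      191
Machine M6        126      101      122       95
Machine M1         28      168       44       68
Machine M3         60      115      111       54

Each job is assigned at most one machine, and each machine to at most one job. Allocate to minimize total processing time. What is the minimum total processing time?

Optimal: Flint→Machine M7 (35 min), Nimbus→Machine M6 (101 min), Kestrel→Machine M1 (44 min), Onyx→Machine M3 (54 min) — total 35+101+44+54 = 234 min.
Column-greedy (each machine in turn goes to its cheapest remaining job) gives 289 min, worse by 55.
Next-best assignment: Flint→Machine M7, Nimbus→Machine M3, Kestrel→Machine M1, Onyx→Machine M6 = 289 min.

Min total: 234 min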